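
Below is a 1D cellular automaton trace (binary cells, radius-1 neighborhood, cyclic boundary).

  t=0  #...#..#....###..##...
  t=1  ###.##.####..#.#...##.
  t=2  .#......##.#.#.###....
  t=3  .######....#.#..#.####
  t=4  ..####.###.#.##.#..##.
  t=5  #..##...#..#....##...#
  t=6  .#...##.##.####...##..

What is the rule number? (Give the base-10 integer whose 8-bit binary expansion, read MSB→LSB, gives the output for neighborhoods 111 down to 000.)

149

  ### -> #   bit 7 = 1  t=0,i=13
  ##. -> .   bit 6 = 0  t=0,i=14
  #.# -> .   bit 5 = 0  t=1,i=3
  #.. -> #   bit 4 = 1  t=0,i=1
  .## -> .   bit 3 = 0  t=0,i=12
  .#. -> #   bit 2 = 1  t=0,i=0
  ..# -> .   bit 1 = 0  t=0,i=3
  ... -> #   bit 0 = 1  t=0,i=2
  bits 10010101 = 149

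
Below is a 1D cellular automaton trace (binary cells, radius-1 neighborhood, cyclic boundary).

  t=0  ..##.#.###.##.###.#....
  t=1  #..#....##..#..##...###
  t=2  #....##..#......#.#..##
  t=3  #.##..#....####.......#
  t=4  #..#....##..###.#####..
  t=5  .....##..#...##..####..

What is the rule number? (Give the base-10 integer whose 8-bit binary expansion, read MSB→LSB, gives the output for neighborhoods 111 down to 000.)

  [7] ### => #  t=0,i=8
  [6] ##. => #  t=0,i=3
  [5] #.# => .  t=0,i=4
  [4] #.. => .  t=0,i=19
  [3] .## => .  t=0,i=2
  [2] .#. => .  t=0,i=5
  [1] ..# => .  t=0,i=1
  [0] ... => #  t=0,i=0
  bits 11000001 = 193

193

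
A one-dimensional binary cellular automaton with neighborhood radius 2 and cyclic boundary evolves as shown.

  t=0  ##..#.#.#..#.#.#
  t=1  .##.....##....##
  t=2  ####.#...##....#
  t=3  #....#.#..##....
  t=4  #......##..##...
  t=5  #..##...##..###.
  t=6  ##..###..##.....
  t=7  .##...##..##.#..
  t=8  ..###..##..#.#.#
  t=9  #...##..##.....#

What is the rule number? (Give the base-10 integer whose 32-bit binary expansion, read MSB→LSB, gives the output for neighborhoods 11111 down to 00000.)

466795025

  nb #####: next=.  (t=2,i=1, bit31=0)
  nb ####.: next=.  (t=2,i=2, bit30=0)
  nb ###.#: next=.  (t=2,i=3, bit29=0)
  nb ###..: next=#  (t=0,i=1, bit28=1)
  nb ##.##: next=#  (t=1,i=0, bit27=1)
  nb ##.#.: next=.  (t=2,i=4, bit26=0)
  nb ##..#: next=#  (t=0,i=2, bit25=1)
  nb ##...: next=#  (t=1,i=3, bit24=1)
  nb #.###: next=#  (t=0,i=15, bit23=1)
  nb #.##.: next=#  (t=1,i=1, bit22=1)
  nb #.#.#: next=.  (t=0,i=6, bit21=0)
  nb #.#..: next=#  (t=0,i=8, bit20=1)
  nb #..##: next=.  (t=3,i=9, bit19=0)
  nb #..#.: next=.  (t=0,i=3, bit18=0)
  nb #...#: next=#  (t=2,i=7, bit17=1)
  nb #....: next=.  (t=1,i=4, bit16=0)
  nb .####: next=#  (t=2,i=0, bit15=1)
  nb .###.: next=.  (t=0,i=0, bit14=0)
  nb .##.#: next=#  (t=1,i=15, bit13=1)
  nb .##..: next=#  (t=1,i=2, bit12=1)
  nb .#.##: next=#  (t=0,i=14, bit11=1)
  nb .#.#.: next=.  (t=0,i=5, bit10=0)
  nb .#..#: next=#  (t=0,i=9, bit9=1)
  nb .#...: next=.  (t=2,i=6, bit8=0)
  nb ..###: next=.  (t=2,i=15, bit7=0)
  nb ..##.: next=.  (t=1,i=8, bit6=0)
  nb ..#.#: next=.  (t=0,i=4, bit5=0)
  nb ..#..: next=#  (t=3,i=0, bit4=1)
  nb ...##: next=.  (t=1,i=7, bit3=0)
  nb ...#.: next=.  (t=3,i=4, bit2=0)
  nb ....#: next=.  (t=1,i=6, bit1=0)
  nb .....: next=#  (t=1,i=5, bit0=1)
  bits 00011011110100101011101000010001 = 466795025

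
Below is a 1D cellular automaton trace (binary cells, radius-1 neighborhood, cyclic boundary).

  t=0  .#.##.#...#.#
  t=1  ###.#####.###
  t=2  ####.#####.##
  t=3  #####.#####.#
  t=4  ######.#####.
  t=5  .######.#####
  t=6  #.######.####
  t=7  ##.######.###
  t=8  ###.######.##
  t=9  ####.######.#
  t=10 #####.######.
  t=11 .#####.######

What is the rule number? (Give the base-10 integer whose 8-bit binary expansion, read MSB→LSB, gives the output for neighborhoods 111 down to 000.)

  [7] ### => #  t=1,i=0
  [6] ##. => #  t=0,i=4
  [5] #.# => #  t=0,i=0
  [4] #.. => #  t=0,i=7
  [3] .## => .  t=0,i=3
  [2] .#. => #  t=0,i=1
  [1] ..# => .  t=0,i=9
  [0] ... => #  t=0,i=8
  bits 11110101 = 245

245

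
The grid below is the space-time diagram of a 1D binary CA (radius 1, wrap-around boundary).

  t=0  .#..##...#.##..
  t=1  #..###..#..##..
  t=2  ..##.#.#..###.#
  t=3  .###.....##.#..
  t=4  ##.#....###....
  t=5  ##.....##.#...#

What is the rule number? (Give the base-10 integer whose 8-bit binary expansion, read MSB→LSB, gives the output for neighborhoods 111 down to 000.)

  nb ###: next=.  (t=1,i=4, bit7=0)
  nb ##.: next=#  (t=0,i=5, bit6=1)
  nb #.#: next=.  (t=0,i=10, bit5=0)
  nb #..: next=.  (t=0,i=2, bit4=0)
  nb .##: next=#  (t=0,i=4, bit3=1)
  nb .#.: next=.  (t=0,i=1, bit2=0)
  nb ..#: next=#  (t=0,i=0, bit1=1)
  nb ...: next=.  (t=0,i=7, bit0=0)
  bits 01001010 = 74

74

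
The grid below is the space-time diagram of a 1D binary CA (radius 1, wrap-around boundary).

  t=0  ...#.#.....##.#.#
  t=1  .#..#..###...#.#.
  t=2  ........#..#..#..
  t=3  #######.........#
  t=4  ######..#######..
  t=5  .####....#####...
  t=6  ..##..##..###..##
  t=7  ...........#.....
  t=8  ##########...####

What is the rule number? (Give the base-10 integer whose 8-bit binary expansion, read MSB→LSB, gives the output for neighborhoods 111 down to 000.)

  ###|#  b7=1 t=1,i=8
  ##.|.  b6=0 t=0,i=12
  #.#|#  b5=1 t=0,i=4
  #..|.  b4=0 t=0,i=0
  .##|.  b3=0 t=0,i=11
  .#.|.  b2=0 t=0,i=3
  ..#|.  b1=0 t=0,i=2
  ...|#  b0=1 t=0,i=1
  bits 10100001 = 161

161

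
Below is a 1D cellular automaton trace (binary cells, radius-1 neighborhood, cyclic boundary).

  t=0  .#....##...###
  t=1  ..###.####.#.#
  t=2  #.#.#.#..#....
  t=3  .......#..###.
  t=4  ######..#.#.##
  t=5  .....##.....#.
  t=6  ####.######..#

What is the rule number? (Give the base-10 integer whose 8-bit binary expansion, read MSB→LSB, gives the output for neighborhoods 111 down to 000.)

89

  ### -> .   bit 7 = 0  t=0,i=12
  ##. -> #   bit 6 = 1  t=0,i=7
  #.# -> .   bit 5 = 0  t=0,i=0
  #.. -> #   bit 4 = 1  t=0,i=2
  .## -> #   bit 3 = 1  t=0,i=6
  .#. -> .   bit 2 = 0  t=0,i=1
  ..# -> .   bit 1 = 0  t=0,i=5
  ... -> #   bit 0 = 1  t=0,i=3
  bits 01011001 = 89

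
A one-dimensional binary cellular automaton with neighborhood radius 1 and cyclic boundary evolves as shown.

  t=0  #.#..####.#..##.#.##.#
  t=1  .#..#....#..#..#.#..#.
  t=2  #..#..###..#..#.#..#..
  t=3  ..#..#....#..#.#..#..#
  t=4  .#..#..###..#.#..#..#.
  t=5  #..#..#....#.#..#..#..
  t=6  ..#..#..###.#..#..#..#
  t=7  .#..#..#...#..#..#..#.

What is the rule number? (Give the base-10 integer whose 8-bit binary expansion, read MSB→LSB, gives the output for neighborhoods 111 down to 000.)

  ###|.  b7=0 t=0,i=6
  ##.|.  b6=0 t=0,i=0
  #.#|#  b5=1 t=0,i=1
  #..|.  b4=0 t=0,i=3
  .##|.  b3=0 t=0,i=5
  .#.|.  b2=0 t=0,i=2
  ..#|#  b1=1 t=0,i=4
  ...|#  b0=1 t=1,i=6
  bits 00100011 = 35

35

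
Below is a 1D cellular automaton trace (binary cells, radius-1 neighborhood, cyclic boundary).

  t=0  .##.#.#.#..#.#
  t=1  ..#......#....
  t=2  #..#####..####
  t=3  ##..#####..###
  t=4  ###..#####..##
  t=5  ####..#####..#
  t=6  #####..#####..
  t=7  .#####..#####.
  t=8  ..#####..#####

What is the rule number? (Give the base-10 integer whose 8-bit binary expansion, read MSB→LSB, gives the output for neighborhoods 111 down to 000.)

209

  ### -> #   bit 7 = 1  t=2,i=4
  ##. -> #   bit 6 = 1  t=0,i=2
  #.# -> .   bit 5 = 0  t=0,i=0
  #.. -> #   bit 4 = 1  t=0,i=9
  .## -> .   bit 3 = 0  t=0,i=1
  .#. -> .   bit 2 = 0  t=0,i=4
  ..# -> .   bit 1 = 0  t=0,i=10
  ... -> #   bit 0 = 1  t=1,i=0
  bits 11010001 = 209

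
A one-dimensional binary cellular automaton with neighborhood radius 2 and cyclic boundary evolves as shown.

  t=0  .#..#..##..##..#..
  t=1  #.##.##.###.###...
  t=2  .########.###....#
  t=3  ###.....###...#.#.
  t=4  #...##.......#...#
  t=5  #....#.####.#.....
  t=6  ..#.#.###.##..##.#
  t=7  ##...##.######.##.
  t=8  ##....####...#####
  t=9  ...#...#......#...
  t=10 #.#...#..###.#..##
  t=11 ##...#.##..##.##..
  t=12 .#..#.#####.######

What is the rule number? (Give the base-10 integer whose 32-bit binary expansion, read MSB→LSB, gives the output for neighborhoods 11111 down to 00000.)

785234437

  ##### -> .   bit 31 = 0  t=2,i=3
  ####. -> .   bit 30 = 0  t=2,i=7
  ###.# -> #   bit 29 = 1  t=1,i=10
  ###.. -> .   bit 28 = 0  t=1,i=14
  ##.## -> #   bit 27 = 1  t=1,i=4
  ##.#. -> #   bit 26 = 1  t=5,i=11
  ##..# -> #   bit 25 = 1  t=0,i=9
  ##... -> .   bit 24 = 0  t=1,i=15
  #.### -> #   bit 23 = 1  t=1,i=8
  #.##. -> #   bit 22 = 1  t=1,i=2
  #.#.# -> .   bit 21 = 0  t=3,i=16
  #.#.. -> .   bit 20 = 0  t=5,i=12
  #..## -> #   bit 19 = 1  t=0,i=6
  #..#. -> #   bit 18 = 1  t=0,i=3
  #...# -> .   bit 17 = 0  t=0,i=17
  #.... -> #   bit 16 = 1  t=2,i=14
  .#### -> #   bit 15 = 1  t=2,i=2
  .###. -> .   bit 14 = 0  t=1,i=9
  .##.# -> #   bit 13 = 1  t=1,i=3
  .##.. -> #   bit 12 = 1  t=0,i=8
  .#.## -> #   bit 11 = 1  t=1,i=1
  .#.#. -> .   bit 10 = 0  t=3,i=15
  .#..# -> #   bit 9 = 1  t=0,i=2
  .#... -> .   bit 8 = 0  t=0,i=16
  ..### -> .   bit 7 = 0  t=3,i=8
  ..##. -> .   bit 6 = 0  t=0,i=7
  ..#.# -> .   bit 5 = 0  t=1,i=0
  ..#.. -> .   bit 4 = 0  t=0,i=1
  ...## -> .   bit 3 = 0  t=3,i=7
  ...#. -> #   bit 2 = 1  t=0,i=0
  ....# -> .   bit 1 = 0  t=2,i=15
  ..... -> #   bit 0 = 1  t=3,i=5
  bits 00101110110011011011101000000101 = 785234437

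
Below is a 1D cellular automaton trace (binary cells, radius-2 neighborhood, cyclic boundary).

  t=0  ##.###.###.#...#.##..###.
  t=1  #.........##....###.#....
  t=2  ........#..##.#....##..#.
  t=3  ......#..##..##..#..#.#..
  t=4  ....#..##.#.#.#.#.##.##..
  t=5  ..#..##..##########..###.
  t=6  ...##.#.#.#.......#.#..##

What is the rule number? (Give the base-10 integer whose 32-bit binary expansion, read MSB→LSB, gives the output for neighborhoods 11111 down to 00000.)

  ##### -> .   bit 31 = 0  t=5,i=11
  ####. -> .   bit 30 = 0  t=5,i=17
  ###.# -> .   bit 29 = 0  t=0,i=5
  ###.. -> #   bit 28 = 1  t=5,i=18
  ##.## -> .   bit 27 = 0  t=0,i=2
  ##.#. -> #   bit 26 = 1  t=0,i=10
  ##..# -> .   bit 25 = 0  t=0,i=19
  ##... -> #   bit 24 = 1  t=1,i=12
  #.### -> .   bit 23 = 0  t=0,i=3
  #.##. -> #   bit 22 = 1  t=0,i=0
  #.#.# -> #   bit 21 = 1  t=4,i=10
  #.#.. -> #   bit 20 = 1  t=0,i=11
  #..## -> #   bit 19 = 1  t=0,i=20
  #..#. -> #   bit 18 = 1  t=2,i=22
  #...# -> .   bit 17 = 0  t=0,i=13
  #.... -> .   bit 16 = 0  t=1,i=2
  .#### -> #   bit 15 = 1  t=5,i=10
  .###. -> .   bit 14 = 0  t=0,i=4
  .##.# -> .   bit 13 = 0  t=0,i=1
  .##.. -> #   bit 12 = 1  t=0,i=18
  .#.## -> #   bit 11 = 1  t=0,i=16
  .#.#. -> #   bit 10 = 1  t=3,i=21
  .#..# -> #   bit 9 = 1  t=2,i=9
  .#... -> .   bit 8 = 0  t=0,i=12
  ..### -> .   bit 7 = 0  t=0,i=21
  ..##. -> .   bit 6 = 0  t=1,i=10
  ..#.# -> .   bit 5 = 0  t=0,i=15
  ..#.. -> .   bit 4 = 0  t=1,i=0
  ...## -> .   bit 3 = 0  t=1,i=9
  ...#. -> .   bit 2 = 0  t=0,i=14
  ....# -> #   bit 1 = 1  t=1,i=8
  ..... -> .   bit 0 = 0  t=1,i=3
  bits 00010101011111001001111000000010 = 360488450

360488450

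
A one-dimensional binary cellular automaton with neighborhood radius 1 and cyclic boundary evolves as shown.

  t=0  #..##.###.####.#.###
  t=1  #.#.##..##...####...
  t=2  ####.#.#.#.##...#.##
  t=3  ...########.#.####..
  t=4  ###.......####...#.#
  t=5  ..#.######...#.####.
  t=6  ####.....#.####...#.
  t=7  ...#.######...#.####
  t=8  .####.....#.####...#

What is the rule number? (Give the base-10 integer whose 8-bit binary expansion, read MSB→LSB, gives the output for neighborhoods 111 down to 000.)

103

  ###|.  b7=0 t=0,i=7
  ##.|#  b6=1 t=0,i=0
  #.#|#  b5=1 t=0,i=5
  #..|.  b4=0 t=0,i=1
  .##|.  b3=0 t=0,i=3
  .#.|#  b2=1 t=0,i=15
  ..#|#  b1=1 t=0,i=2
  ...|#  b0=1 t=1,i=11
  bits 01100111 = 103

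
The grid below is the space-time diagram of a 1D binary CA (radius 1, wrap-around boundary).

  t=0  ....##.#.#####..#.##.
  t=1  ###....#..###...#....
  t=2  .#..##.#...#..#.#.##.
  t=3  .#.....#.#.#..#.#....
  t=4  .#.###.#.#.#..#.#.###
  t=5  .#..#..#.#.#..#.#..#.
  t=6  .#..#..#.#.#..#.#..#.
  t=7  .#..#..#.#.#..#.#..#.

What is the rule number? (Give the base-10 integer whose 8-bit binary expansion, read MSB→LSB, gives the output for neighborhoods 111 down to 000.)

133

  ### -> #   bit 7 = 1  t=0,i=10
  ##. -> .   bit 6 = 0  t=0,i=5
  #.# -> .   bit 5 = 0  t=0,i=6
  #.. -> .   bit 4 = 0  t=0,i=14
  .## -> .   bit 3 = 0  t=0,i=4
  .#. -> #   bit 2 = 1  t=0,i=7
  ..# -> .   bit 1 = 0  t=0,i=3
  ... -> #   bit 0 = 1  t=0,i=0
  bits 10000101 = 133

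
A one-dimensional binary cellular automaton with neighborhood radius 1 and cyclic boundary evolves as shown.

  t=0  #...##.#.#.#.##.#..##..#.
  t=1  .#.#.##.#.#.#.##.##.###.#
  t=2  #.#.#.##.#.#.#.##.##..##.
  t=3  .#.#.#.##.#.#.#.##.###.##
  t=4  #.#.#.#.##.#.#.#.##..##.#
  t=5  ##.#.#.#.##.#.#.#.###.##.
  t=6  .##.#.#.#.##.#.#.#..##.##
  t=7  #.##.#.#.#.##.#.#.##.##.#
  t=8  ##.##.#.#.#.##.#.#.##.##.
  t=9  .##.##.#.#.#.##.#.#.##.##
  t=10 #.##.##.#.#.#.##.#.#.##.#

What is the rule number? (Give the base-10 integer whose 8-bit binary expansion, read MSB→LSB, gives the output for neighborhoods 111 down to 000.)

114

  ###|.  b7=0 t=1,i=21
  ##.|#  b6=1 t=0,i=5
  #.#|#  b5=1 t=0,i=6
  #..|#  b4=1 t=0,i=1
  .##|.  b3=0 t=0,i=4
  .#.|.  b2=0 t=0,i=0
  ..#|#  b1=1 t=0,i=3
  ...|.  b0=0 t=0,i=2
  bits 01110010 = 114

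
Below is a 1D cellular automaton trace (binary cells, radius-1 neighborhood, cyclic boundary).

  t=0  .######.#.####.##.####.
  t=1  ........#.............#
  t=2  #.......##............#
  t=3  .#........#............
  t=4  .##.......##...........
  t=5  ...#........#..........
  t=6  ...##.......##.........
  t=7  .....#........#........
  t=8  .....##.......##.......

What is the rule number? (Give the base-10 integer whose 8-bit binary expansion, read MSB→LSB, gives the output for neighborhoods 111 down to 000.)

20

  ### -> .   bit 7 = 0  t=0,i=2
  ##. -> .   bit 6 = 0  t=0,i=6
  #.# -> .   bit 5 = 0  t=0,i=7
  #.. -> #   bit 4 = 1  t=0,i=22
  .## -> .   bit 3 = 0  t=0,i=1
  .#. -> #   bit 2 = 1  t=0,i=8
  ..# -> .   bit 1 = 0  t=0,i=0
  ... -> .   bit 0 = 0  t=1,i=1
  bits 00010100 = 20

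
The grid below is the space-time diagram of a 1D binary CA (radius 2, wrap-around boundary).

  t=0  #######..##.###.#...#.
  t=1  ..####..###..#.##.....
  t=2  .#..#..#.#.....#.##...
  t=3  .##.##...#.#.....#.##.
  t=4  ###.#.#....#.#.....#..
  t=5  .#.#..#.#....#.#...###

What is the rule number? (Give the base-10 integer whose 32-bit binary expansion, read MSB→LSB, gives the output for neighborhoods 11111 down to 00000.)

  [31] ##### => #  t=0,i=2
  [30] ####. => #  t=0,i=5
  [29] ###.# => .  t=0,i=14
  [28] ###.. => .  t=0,i=6
  [27] ##.## => .  t=0,i=11
  [26] ##.#. => #  t=0,i=15
  [25] ##..# => .  t=0,i=7
  [24] ##... => #  t=1,i=17
  [23] #.### => .  t=0,i=0
  [22] #.##. => #  t=1,i=15
  [21] #.#.# => .  t=4,i=4
  [20] #.#.. => #  t=0,i=16
  [19] #..## => #  t=0,i=8
  [18] #..#. => .  t=1,i=12
  [17] #...# => .  t=0,i=18
  [16] #.... => #  t=1,i=18
  [15] .#### => .  t=0,i=1
  [14] .###. => #  t=0,i=13
  [13] .##.# => #  t=0,i=10
  [12] .##.. => .  t=1,i=16
  [11] .#.## => .  t=0,i=21
  [10] .#.#. => .  t=2,i=8
  [9] .#..# => #  t=2,i=2
  [8] .#... => .  t=0,i=17
  [7] ..### => .  t=1,i=2
  [6] ..##. => #  t=0,i=9
  [5] ..#.# => .  t=0,i=20
  [4] ..#.. => #  t=2,i=1
  [3] ...## => #  t=1,i=1
  [2] ...#. => .  t=0,i=19
  [1] ....# => .  t=1,i=0
  [0] ..... => .  t=1,i=19
  bits 11000101010110010110001001011000 = 3310969432

3310969432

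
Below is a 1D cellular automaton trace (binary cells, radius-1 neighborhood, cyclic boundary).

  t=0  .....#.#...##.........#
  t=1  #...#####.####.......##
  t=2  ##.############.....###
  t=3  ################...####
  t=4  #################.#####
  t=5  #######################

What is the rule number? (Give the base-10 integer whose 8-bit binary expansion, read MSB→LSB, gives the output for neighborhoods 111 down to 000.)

254

  nb ###: next=#  (t=1,i=5, bit7=1)
  nb ##.: next=#  (t=0,i=12, bit6=1)
  nb #.#: next=#  (t=0,i=6, bit5=1)
  nb #..: next=#  (t=0,i=0, bit4=1)
  nb .##: next=#  (t=0,i=11, bit3=1)
  nb .#.: next=#  (t=0,i=5, bit2=1)
  nb ..#: next=#  (t=0,i=4, bit1=1)
  nb ...: next=.  (t=0,i=1, bit0=0)
  bits 11111110 = 254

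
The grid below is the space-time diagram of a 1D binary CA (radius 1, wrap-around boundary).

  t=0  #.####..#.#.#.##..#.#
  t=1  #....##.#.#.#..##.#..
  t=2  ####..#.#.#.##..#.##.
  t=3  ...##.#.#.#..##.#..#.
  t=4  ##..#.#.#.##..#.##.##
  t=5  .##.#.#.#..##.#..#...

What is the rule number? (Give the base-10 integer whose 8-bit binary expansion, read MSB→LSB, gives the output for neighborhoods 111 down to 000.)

  ###|.  b7=0 t=0,i=3
  ##.|#  b6=1 t=0,i=0
  #.#|.  b5=0 t=0,i=1
  #..|#  b4=1 t=0,i=6
  .##|.  b3=0 t=0,i=2
  .#.|#  b2=1 t=0,i=8
  ..#|.  b1=0 t=0,i=7
  ...|#  b0=1 t=1,i=2
  bits 01010101 = 85

85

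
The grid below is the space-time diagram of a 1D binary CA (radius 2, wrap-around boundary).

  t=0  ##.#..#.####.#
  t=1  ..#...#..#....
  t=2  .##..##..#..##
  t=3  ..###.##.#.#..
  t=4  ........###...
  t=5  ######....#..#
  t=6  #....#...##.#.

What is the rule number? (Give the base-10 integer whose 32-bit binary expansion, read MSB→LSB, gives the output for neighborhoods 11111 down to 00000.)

  #####|.  b31=0 t=5,i=1
  ####.|.  b30=0 t=0,i=10
  ###.#|.  b29=0 t=0,i=1
  ###..|#  b28=1 t=4,i=10
  ##.##|.  b27=0 t=0,i=12
  ##.#.|#  b26=1 t=0,i=2
  ##..#|#  b25=1 t=2,i=3
  ##...|.  b24=0 t=4,i=11
  #.###|.  b23=0 t=0,i=8
  #.##.|.  b22=0 t=2,i=1
  #.#.#|#  b21=1 t=3,i=9
  #.#..|.  b20=0 t=0,i=3
  #..##|#  b19=1 t=2,i=4
  #..#.|.  b18=0 t=0,i=5
  #...#|.  b17=0 t=1,i=4
  #....|.  b16=0 t=1,i=11
  .####|#  b15=1 t=0,i=9
  .###.|.  b14=0 t=0,i=0
  .##.#|.  b13=0 t=2,i=13
  .##..|#  b12=1 t=2,i=2
  .#.##|.  b11=0 t=0,i=7
  .#.#.|#  b10=1 t=3,i=10
  .#..#|.  b9=0 t=0,i=4
  .#...|.  b8=0 t=1,i=3
  ..###|.  b7=0 t=3,i=2
  ..##.|.  b6=0 t=2,i=5
  ..#.#|#  b5=1 t=0,i=6
  ..#..|#  b4=1 t=1,i=2
  ...##|.  b3=0 t=3,i=1
  ...#.|#  b2=1 t=1,i=1
  ....#|.  b1=0 t=1,i=0
  .....|#  b0=1 t=1,i=12
  bits 00010110001010001001010000110101 = 371758133

371758133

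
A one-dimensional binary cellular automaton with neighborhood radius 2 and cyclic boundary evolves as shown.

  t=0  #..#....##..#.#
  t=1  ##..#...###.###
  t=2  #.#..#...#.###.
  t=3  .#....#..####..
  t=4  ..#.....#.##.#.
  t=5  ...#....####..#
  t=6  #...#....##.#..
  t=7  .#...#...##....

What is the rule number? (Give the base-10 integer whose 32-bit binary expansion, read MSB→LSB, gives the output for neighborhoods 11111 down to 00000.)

1271463264

  [31] ##### => .  t=1,i=14
  [30] ####. => #  t=1,i=0
  [29] ###.# => .  t=1,i=10
  [28] ###.. => .  t=1,i=1
  [27] ##.## => #  t=1,i=11
  [26] ##.#. => .  t=2,i=14
  [25] ##..# => #  t=0,i=1
  [24] ##... => #  t=3,i=13
  [23] #.### => #  t=1,i=12
  [22] #.##. => #  t=0,i=14
  [21] #.#.# => .  t=2,i=0
  [20] #.#.. => .  t=2,i=2
  [19] #..## => #  t=3,i=8
  [18] #..#. => .  t=0,i=2
  [17] #...# => .  t=1,i=6
  [16] #.... => .  t=0,i=5
  [15] .#### => #  t=1,i=13
  [14] .###. => #  t=1,i=9
  [13] .##.# => #  t=4,i=11
  [12] .##.. => #  t=0,i=0
  [11] .#.## => #  t=0,i=13
  [10] .#.#. => #  t=2,i=1
  [9] .#..# => .  t=2,i=3
  [8] .#... => #  t=0,i=4
  [7] ..### => .  t=1,i=8
  [6] ..##. => #  t=0,i=8
  [5] ..#.# => #  t=0,i=12
  [4] ..#.. => .  t=0,i=3
  [3] ...## => .  t=0,i=7
  [2] ...#. => .  t=2,i=8
  [1] ....# => .  t=0,i=6
  [0] ..... => .  t=4,i=5
  bits 01001011110010001111110101100000 = 1271463264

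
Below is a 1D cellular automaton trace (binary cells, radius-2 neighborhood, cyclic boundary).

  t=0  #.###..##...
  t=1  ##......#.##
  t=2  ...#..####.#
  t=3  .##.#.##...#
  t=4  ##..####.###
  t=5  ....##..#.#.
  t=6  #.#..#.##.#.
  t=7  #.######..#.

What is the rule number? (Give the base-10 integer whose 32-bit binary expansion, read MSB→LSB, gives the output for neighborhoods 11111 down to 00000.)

  [31] ##### => .  t=4,i=11
  [30] ####. => .  t=1,i=0
  [29] ###.# => .  t=2,i=9
  [28] ###.. => .  t=0,i=4
  [27] ##.## => #  t=4,i=8
  [26] ##.#. => .  t=2,i=10
  [25] ##..# => .  t=0,i=5
  [24] ##... => .  t=0,i=9
  [23] #.### => .  t=0,i=2
  [22] #.##. => #  t=3,i=1
  [21] #.#.# => #  t=3,i=4
  [20] #.#.. => #  t=2,i=11
  [19] #..## => .  t=0,i=6
  [18] #..#. => #  t=5,i=7
  [17] #...# => #  t=0,i=10
  [16] #.... => #  t=1,i=3
  [15] .#### => #  t=1,i=11
  [14] .###. => .  t=0,i=3
  [13] .##.# => .  t=3,i=2
  [12] .##.. => #  t=0,i=8
  [11] .#.## => #  t=0,i=1
  [10] .#.#. => .  t=5,i=9
  [9] .#..# => #  t=2,i=4
  [8] .#... => .  t=2,i=0
  [7] ..### => #  t=2,i=6
  [6] ..##. => .  t=0,i=7
  [5] ..#.# => #  t=0,i=0
  [4] ..#.. => .  t=2,i=3
  [3] ...## => .  t=5,i=3
  [2] ...#. => #  t=0,i=11
  [1] ....# => #  t=1,i=6
  [0] ..... => .  t=1,i=4
  bits 00001000011101111001101010100110 = 142056102

142056102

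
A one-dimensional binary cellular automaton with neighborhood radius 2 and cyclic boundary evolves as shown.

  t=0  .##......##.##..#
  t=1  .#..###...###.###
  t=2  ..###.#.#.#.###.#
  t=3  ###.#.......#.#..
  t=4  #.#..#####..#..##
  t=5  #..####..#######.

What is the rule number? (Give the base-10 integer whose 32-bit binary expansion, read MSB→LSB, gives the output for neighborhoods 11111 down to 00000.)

986686385

  nb #####: next=.  (t=4,i=7, bit31=0)
  nb ####.: next=.  (t=4,i=8, bit30=0)
  nb ###.#: next=#  (t=1,i=12, bit29=1)
  nb ###..: next=#  (t=1,i=6, bit28=1)
  nb ##.##: next=#  (t=0,i=11, bit27=1)
  nb ##.#.: next=.  (t=1,i=0, bit26=0)
  nb ##..#: next=#  (t=0,i=14, bit25=1)
  nb ##...: next=.  (t=0,i=3, bit24=0)
  nb #.###: next=#  (t=1,i=14, bit23=1)
  nb #.##.: next=#  (t=0,i=1, bit22=1)
  nb #.#.#: next=.  (t=2,i=6, bit21=0)
  nb #.#..: next=.  (t=1,i=1, bit20=0)
  nb #..##: next=#  (t=1,i=3, bit19=1)
  nb #..#.: next=#  (t=0,i=15, bit18=1)
  nb #...#: next=#  (t=1,i=8, bit17=1)
  nb #....: next=#  (t=0,i=4, bit16=1)
  nb .####: next=#  (t=4,i=6, bit15=1)
  nb .###.: next=.  (t=1,i=5, bit14=0)
  nb .##.#: next=#  (t=0,i=10, bit13=1)
  nb .##..: next=.  (t=0,i=2, bit12=0)
  nb .#.##: next=.  (t=0,i=0, bit11=0)
  nb .#.#.: next=.  (t=2,i=7, bit10=0)
  nb .#..#: next=#  (t=1,i=2, bit9=1)
  nb .#...: next=#  (t=3,i=5, bit8=1)
  nb ..###: next=#  (t=1,i=4, bit7=1)
  nb ..##.: next=.  (t=0,i=9, bit6=0)
  nb ..#.#: next=#  (t=0,i=16, bit5=1)
  nb ..#..: next=#  (t=4,i=12, bit4=1)
  nb ...##: next=.  (t=0,i=8, bit3=0)
  nb ...#.: next=.  (t=3,i=11, bit2=0)
  nb ....#: next=.  (t=0,i=7, bit1=0)
  nb .....: next=#  (t=0,i=5, bit0=1)
  bits 00111010110011111010001110110001 = 986686385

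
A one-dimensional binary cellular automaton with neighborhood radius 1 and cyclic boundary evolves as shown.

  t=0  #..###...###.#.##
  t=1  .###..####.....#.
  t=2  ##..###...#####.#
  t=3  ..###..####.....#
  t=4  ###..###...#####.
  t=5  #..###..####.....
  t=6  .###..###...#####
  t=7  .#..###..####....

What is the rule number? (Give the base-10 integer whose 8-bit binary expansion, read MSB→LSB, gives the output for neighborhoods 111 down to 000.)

  nb ###: next=.  (t=0,i=4, bit7=0)
  nb ##.: next=.  (t=0,i=0, bit6=0)
  nb #.#: next=.  (t=0,i=12, bit5=0)
  nb #..: next=#  (t=0,i=1, bit4=1)
  nb .##: next=#  (t=0,i=3, bit3=1)
  nb .#.: next=.  (t=0,i=13, bit2=0)
  nb ..#: next=#  (t=0,i=2, bit1=1)
  nb ...: next=#  (t=0,i=7, bit0=1)
  bits 00011011 = 27

27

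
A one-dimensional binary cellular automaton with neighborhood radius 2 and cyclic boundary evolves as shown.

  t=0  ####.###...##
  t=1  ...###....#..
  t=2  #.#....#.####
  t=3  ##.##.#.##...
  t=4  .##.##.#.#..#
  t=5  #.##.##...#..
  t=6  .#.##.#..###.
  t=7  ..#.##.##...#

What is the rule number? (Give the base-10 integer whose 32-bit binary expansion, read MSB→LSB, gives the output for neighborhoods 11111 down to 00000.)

780745501

  #####|.  b31=0 t=0,i=0
  ####.|.  b30=0 t=0,i=2
  ###.#|#  b29=1 t=0,i=3
  ###..|.  b28=0 t=0,i=7
  ##.##|#  b27=1 t=0,i=4
  ##.#.|#  b26=1 t=2,i=1
  ##..#|#  b25=1 t=6,i=12
  ##...|.  b24=0 t=0,i=8
  #.###|#  b23=1 t=0,i=5
  #.##.|.  b22=0 t=3,i=3
  #.#.#|.  b21=0 t=3,i=6
  #.#..|.  b20=0 t=2,i=2
  #..##|#  b19=1 t=6,i=8
  #..#.|.  b18=0 t=4,i=11
  #...#|.  b17=0 t=0,i=9
  #....|#  b16=1 t=1,i=7
  .####|.  b15=0 t=0,i=12
  .###.|.  b14=0 t=0,i=6
  .##.#|#  b13=1 t=3,i=1
  .##..|#  b12=1 t=3,i=9
  .#.##|#  b11=1 t=2,i=8
  .#.#.|.  b10=0 t=4,i=8
  .#..#|#  b9=1 t=4,i=10
  .#...|#  b8=1 t=1,i=11
  ..###|.  b7=0 t=0,i=11
  ..##.|.  b6=0 t=3,i=0
  ..#.#|.  b5=0 t=2,i=7
  ..#..|#  b4=1 t=1,i=10
  ...##|#  b3=1 t=0,i=10
  ...#.|#  b2=1 t=1,i=9
  ....#|.  b1=0 t=1,i=1
  .....|#  b0=1 t=1,i=0
  bits 00101110100010010011101100011101 = 780745501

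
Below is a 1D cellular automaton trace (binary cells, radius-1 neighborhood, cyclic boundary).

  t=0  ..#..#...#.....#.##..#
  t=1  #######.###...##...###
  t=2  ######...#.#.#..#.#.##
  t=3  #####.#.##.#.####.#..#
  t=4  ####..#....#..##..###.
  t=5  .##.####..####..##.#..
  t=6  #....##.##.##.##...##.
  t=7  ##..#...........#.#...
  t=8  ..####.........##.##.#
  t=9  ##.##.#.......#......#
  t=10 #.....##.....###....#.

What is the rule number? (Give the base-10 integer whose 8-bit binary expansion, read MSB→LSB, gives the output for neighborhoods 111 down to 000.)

150

  ### -> #   bit 7 = 1  t=1,i=0
  ##. -> .   bit 6 = 0  t=0,i=18
  #.# -> .   bit 5 = 0  t=0,i=16
  #.. -> #   bit 4 = 1  t=0,i=0
  .## -> .   bit 3 = 0  t=0,i=17
  .#. -> #   bit 2 = 1  t=0,i=2
  ..# -> #   bit 1 = 1  t=0,i=1
  ... -> .   bit 0 = 0  t=0,i=7
  bits 10010110 = 150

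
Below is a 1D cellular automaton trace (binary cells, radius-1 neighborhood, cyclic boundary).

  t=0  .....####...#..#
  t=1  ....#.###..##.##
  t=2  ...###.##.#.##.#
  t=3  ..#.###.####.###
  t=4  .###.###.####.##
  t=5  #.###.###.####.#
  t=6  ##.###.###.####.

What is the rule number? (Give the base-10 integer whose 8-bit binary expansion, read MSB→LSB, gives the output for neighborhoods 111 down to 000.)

  [7] ### => #  t=0,i=6
  [6] ##. => #  t=0,i=8
  [5] #.# => #  t=1,i=5
  [4] #.. => .  t=0,i=0
  [3] .## => .  t=0,i=5
  [2] .#. => #  t=0,i=12
  [1] ..# => #  t=0,i=4
  [0] ... => .  t=0,i=1
  bits 11100110 = 230

230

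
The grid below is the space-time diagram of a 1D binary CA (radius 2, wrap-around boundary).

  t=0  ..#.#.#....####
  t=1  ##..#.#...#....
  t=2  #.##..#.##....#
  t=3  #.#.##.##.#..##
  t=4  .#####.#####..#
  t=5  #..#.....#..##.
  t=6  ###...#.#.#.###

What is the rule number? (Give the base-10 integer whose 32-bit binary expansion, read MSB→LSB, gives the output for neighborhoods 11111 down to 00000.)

2272684621

  ##### -> #   bit 31 = 1  t=4,i=3
  ####. -> .   bit 30 = 0  t=0,i=13
  ###.# -> .   bit 29 = 0  t=3,i=0
  ###.. -> .   bit 28 = 0  t=0,i=14
  ##.## -> .   bit 27 = 0  t=2,i=1
  ##.#. -> #   bit 26 = 1  t=3,i=1
  ##..# -> #   bit 25 = 1  t=0,i=0
  ##... -> #   bit 24 = 1  t=2,i=10
  #.### -> .   bit 23 = 0  t=4,i=1
  #.##. -> #   bit 22 = 1  t=2,i=2
  #.#.# -> #   bit 21 = 1  t=0,i=4
  #.#.. -> #   bit 20 = 1  t=0,i=6
  #..## -> .   bit 19 = 0  t=3,i=12
  #..#. -> #   bit 18 = 1  t=0,i=1
  #...# -> #   bit 17 = 1  t=1,i=8
  #.... -> .   bit 16 = 0  t=0,i=8
  .#### -> .   bit 15 = 0  t=0,i=12
  .###. -> #   bit 14 = 1  t=3,i=14
  .##.# -> #   bit 13 = 1  t=2,i=0
  .##.. -> .   bit 12 = 0  t=1,i=1
  .#.## -> #   bit 11 = 1  t=2,i=7
  .#.#. -> .   bit 10 = 0  t=0,i=3
  .#..# -> #   bit 9 = 1  t=3,i=11
  .#... -> .   bit 8 = 0  t=0,i=7
  ..### -> .   bit 7 = 0  t=0,i=11
  ..##. -> #   bit 6 = 1  t=1,i=0
  ..#.# -> .   bit 5 = 0  t=0,i=2
  ..#.. -> .   bit 4 = 0  t=1,i=10
  ...## -> #   bit 3 = 1  t=0,i=10
  ...#. -> #   bit 2 = 1  t=1,i=9
  ....# -> .   bit 1 = 0  t=0,i=9
  ..... -> #   bit 0 = 1  t=5,i=6
  bits 10000111011101100110101001001101 = 2272684621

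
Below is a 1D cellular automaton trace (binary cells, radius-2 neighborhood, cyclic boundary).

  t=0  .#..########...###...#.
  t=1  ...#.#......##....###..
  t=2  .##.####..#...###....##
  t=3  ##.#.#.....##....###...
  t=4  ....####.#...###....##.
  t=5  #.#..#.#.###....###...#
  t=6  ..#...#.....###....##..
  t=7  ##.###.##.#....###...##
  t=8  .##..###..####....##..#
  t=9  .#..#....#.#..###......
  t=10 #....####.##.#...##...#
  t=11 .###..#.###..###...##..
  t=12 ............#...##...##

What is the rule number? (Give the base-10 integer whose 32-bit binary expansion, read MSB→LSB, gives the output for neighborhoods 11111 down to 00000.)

  nb #####: next=.  (t=0,i=6, bit31=0)
  nb ####.: next=.  (t=0,i=10, bit30=0)
  nb ###.#: next=#  (t=4,i=7, bit29=1)
  nb ###..: next=.  (t=0,i=11, bit28=0)
  nb ##.##: next=#  (t=2,i=0, bit27=1)
  nb ##.#.: next=.  (t=3,i=2, bit26=0)
  nb ##..#: next=.  (t=2,i=8, bit25=0)
  nb ##...: next=#  (t=0,i=12, bit24=1)
  nb #.###: next=.  (t=2,i=4, bit23=0)
  nb #.##.: next=#  (t=2,i=1, bit22=1)
  nb #.#.#: next=.  (t=3,i=3, bit21=0)
  nb #.#..: next=#  (t=1,i=5, bit20=1)
  nb #..##: next=#  (t=0,i=3, bit19=1)
  nb #..#.: next=.  (t=0,i=0, bit18=0)
  nb #...#: next=#  (t=0,i=13, bit17=1)
  nb #....: next=#  (t=1,i=7, bit16=1)
  nb .####: next=#  (t=0,i=5, bit15=1)
  nb .###.: next=.  (t=0,i=16, bit14=0)
  nb .##.#: next=.  (t=2,i=2, bit13=0)
  nb .##..: next=.  (t=1,i=13, bit12=0)
  nb .#.##: next=.  (t=5,i=8, bit11=0)
  nb .#.#.: next=#  (t=1,i=4, bit10=1)
  nb .#..#: next=.  (t=0,i=2, bit9=0)
  nb .#...: next=#  (t=1,i=6, bit8=1)
  nb ..###: next=.  (t=0,i=4, bit7=0)
  nb ..##.: next=.  (t=1,i=12, bit6=0)
  nb ..#.#: next=.  (t=1,i=3, bit5=0)
  nb ..#..: next=.  (t=0,i=1, bit4=0)
  nb ...##: next=.  (t=0,i=14, bit3=0)
  nb ...#.: next=#  (t=0,i=20, bit2=1)
  nb ....#: next=#  (t=1,i=1, bit1=1)
  nb .....: next=.  (t=1,i=0, bit0=0)
  bits 00101001010110111000010100000110 = 693863686

693863686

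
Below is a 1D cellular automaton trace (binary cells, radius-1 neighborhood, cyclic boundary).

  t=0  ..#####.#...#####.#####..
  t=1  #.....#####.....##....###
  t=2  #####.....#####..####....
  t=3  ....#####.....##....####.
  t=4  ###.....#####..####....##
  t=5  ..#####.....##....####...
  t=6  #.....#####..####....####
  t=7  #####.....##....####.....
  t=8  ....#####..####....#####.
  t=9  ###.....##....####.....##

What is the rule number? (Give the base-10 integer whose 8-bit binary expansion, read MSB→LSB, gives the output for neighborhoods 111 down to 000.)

  nb ###: next=.  (t=0,i=3, bit7=0)
  nb ##.: next=#  (t=0,i=6, bit6=1)
  nb #.#: next=#  (t=0,i=7, bit5=1)
  nb #..: next=#  (t=0,i=9, bit4=1)
  nb .##: next=.  (t=0,i=2, bit3=0)
  nb .#.: next=#  (t=0,i=8, bit2=1)
  nb ..#: next=.  (t=0,i=1, bit1=0)
  nb ...: next=#  (t=0,i=0, bit0=1)
  bits 01110101 = 117

117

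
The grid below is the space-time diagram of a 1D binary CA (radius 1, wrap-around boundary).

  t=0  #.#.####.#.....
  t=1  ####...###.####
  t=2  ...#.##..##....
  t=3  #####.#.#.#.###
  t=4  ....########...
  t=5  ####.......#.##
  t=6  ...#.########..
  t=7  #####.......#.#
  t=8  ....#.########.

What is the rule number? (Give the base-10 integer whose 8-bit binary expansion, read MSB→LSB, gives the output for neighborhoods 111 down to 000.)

103

  ###|.  b7=0 t=0,i=5
  ##.|#  b6=1 t=0,i=7
  #.#|#  b5=1 t=0,i=1
  #..|.  b4=0 t=0,i=10
  .##|.  b3=0 t=0,i=4
  .#.|#  b2=1 t=0,i=0
  ..#|#  b1=1 t=0,i=14
  ...|#  b0=1 t=0,i=11
  bits 01100111 = 103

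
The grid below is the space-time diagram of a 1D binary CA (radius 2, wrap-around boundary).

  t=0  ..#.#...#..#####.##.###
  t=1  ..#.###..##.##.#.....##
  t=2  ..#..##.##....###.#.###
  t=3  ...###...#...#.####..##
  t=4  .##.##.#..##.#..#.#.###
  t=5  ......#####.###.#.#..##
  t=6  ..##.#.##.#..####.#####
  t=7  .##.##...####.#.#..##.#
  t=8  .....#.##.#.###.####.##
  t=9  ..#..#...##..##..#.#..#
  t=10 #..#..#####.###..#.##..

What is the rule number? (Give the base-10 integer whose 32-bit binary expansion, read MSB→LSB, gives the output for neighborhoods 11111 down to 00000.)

  [31] ##### => #  t=0,i=13
  [30] ####. => .  t=0,i=14
  [29] ###.# => #  t=0,i=15
  [28] ###.. => #  t=0,i=22
  [27] ##.## => .  t=0,i=16
  [26] ##.#. => #  t=1,i=14
  [25] ##..# => .  t=0,i=0
  [24] ##... => .  t=2,i=10
  [23] #.### => .  t=0,i=20
  [22] #.##. => .  t=0,i=17
  [21] #.#.# => #  t=2,i=18
  [20] #.#.. => #  t=0,i=4
  [19] #..## => #  t=0,i=10
  [18] #..#. => .  t=0,i=1
  [17] #...# => #  t=0,i=6
  [16] #.... => .  t=1,i=17
  [15] .#### => #  t=0,i=12
  [14] .###. => #  t=0,i=21
  [13] .##.# => .  t=0,i=18
  [12] .##.. => #  t=1,i=22
  [11] .#.## => .  t=1,i=3
  [10] .#.#. => .  t=0,i=3
  [9] .#..# => #  t=0,i=9
  [8] .#... => #  t=0,i=5
  [7] ..### => .  t=0,i=11
  [6] ..##. => #  t=1,i=9
  [5] ..#.# => #  t=0,i=2
  [4] ..#.. => .  t=0,i=8
  [3] ...## => #  t=1,i=20
  [2] ...#. => .  t=0,i=7
  [1] ....# => .  t=1,i=19
  [0] ..... => #  t=1,i=18
  bits 10110100001110101101001101101001 = 3023754089

3023754089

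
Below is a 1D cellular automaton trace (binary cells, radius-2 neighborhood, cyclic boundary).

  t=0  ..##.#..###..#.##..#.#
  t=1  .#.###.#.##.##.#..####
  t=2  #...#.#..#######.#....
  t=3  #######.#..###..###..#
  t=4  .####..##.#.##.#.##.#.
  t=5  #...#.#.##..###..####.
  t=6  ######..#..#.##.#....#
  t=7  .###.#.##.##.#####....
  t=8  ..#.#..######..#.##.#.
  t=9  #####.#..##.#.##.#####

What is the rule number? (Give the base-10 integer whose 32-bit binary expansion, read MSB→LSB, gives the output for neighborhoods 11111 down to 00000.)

2640209205

  [31] ##### => #  t=2,i=11
  [30] ####. => .  t=1,i=20
  [29] ###.# => .  t=1,i=5
  [28] ###.. => #  t=0,i=10
  [27] ##.## => #  t=1,i=11
  [26] ##.#. => #  t=0,i=4
  [25] ##..# => .  t=0,i=11
  [24] ##... => #  t=7,i=18
  [23] #.### => .  t=1,i=3
  [22] #.##. => #  t=0,i=15
  [21] #.#.# => .  t=1,i=1
  [20] #.#.. => #  t=0,i=5
  [19] #..## => #  t=0,i=1
  [18] #..#. => #  t=0,i=12
  [17] #...# => #  t=2,i=2
  [16] #.... => .  t=2,i=19
  [15] .#### => .  t=1,i=19
  [14] .###. => #  t=0,i=9
  [13] .##.# => #  t=0,i=3
  [12] .##.. => .  t=0,i=16
  [11] .#.## => .  t=0,i=14
  [10] .#.#. => #  t=0,i=20
  [9] .#..# => .  t=0,i=0
  [8] .#... => #  t=2,i=1
  [7] ..### => .  t=0,i=8
  [6] ..##. => .  t=0,i=2
  [5] ..#.# => #  t=0,i=13
  [4] ..#.. => #  t=2,i=0
  [3] ...## => .  t=6,i=20
  [2] ...#. => #  t=2,i=3
  [1] ....# => .  t=2,i=20
  [0] ..... => #  t=7,i=20
  bits 10011101010111100110010100110101 = 2640209205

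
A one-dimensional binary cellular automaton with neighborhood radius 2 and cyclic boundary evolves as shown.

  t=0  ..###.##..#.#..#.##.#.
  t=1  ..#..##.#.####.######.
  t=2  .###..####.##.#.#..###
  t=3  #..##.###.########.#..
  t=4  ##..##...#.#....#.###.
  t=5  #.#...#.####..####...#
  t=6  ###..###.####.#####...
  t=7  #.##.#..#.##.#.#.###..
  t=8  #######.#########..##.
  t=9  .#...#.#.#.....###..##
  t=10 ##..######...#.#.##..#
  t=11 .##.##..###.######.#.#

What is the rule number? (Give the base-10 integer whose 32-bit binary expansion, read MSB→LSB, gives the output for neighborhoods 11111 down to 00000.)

1601220278

  #####|.  b31=0 t=1,i=17
  ####.|#  b30=1 t=1,i=12
  ###.#|.  b29=0 t=0,i=4
  ###..|#  b28=1 t=1,i=20
  ##.##|#  b27=1 t=0,i=5
  ##.#.|#  b26=1 t=0,i=19
  ##..#|#  b25=1 t=0,i=8
  ##...|#  b24=1 t=1,i=21
  #.###|.  b23=0 t=1,i=10
  #.##.|#  b22=1 t=0,i=6
  #.#.#|#  b21=1 t=1,i=8
  #.#..|#  b20=1 t=0,i=12
  #..##|.  b19=0 t=1,i=4
  #..#.|.  b18=0 t=0,i=9
  #...#|.  b17=0 t=0,i=0
  #....|.  b16=0 t=4,i=13
  .####|#  b15=1 t=1,i=11
  .###.|.  b14=0 t=0,i=3
  .##.#|#  b13=1 t=0,i=18
  .##..|.  b12=0 t=0,i=7
  .#.##|#  b11=1 t=0,i=16
  .#.#.|#  b10=1 t=0,i=11
  .#..#|#  b9=1 t=0,i=13
  .#...|.  b8=0 t=0,i=21
  ..###|#  b7=1 t=0,i=2
  ..##.|.  b6=0 t=1,i=5
  ..#.#|#  b5=1 t=0,i=10
  ..#..|#  b4=1 t=1,i=2
  ...##|.  b3=0 t=0,i=1
  ...#.|#  b2=1 t=1,i=1
  ....#|#  b1=1 t=4,i=14
  .....|.  b0=0 t=9,i=12
  bits 01011111011100001010111010110110 = 1601220278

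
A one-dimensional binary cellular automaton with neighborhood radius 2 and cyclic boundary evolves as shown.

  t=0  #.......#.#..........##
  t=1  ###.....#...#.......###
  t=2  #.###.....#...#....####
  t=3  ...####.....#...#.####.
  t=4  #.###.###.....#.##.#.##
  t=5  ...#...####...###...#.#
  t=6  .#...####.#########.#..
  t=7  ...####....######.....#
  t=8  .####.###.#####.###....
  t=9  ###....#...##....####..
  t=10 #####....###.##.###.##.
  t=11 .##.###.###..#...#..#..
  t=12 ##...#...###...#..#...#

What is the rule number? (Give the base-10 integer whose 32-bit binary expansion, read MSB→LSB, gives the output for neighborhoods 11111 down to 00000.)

2470693608

  ##### -> #   bit 31 = 1  t=1,i=0
  ####. -> .   bit 30 = 0  t=1,i=1
  ###.# -> .   bit 29 = 0  t=2,i=0
  ###.. -> #   bit 28 = 1  t=0,i=0
  ##.## -> .   bit 27 = 0  t=2,i=1
  ##.#. -> .   bit 26 = 0  t=4,i=18
  ##..# -> #   bit 25 = 1  t=9,i=21
  ##... -> #   bit 24 = 1  t=0,i=1
  #.### -> .   bit 23 = 0  t=2,i=2
  #.##. -> #   bit 22 = 1  t=4,i=16
  #.#.# -> .   bit 21 = 0  t=4,i=19
  #.#.. -> .   bit 20 = 0  t=0,i=10
  #..## -> .   bit 19 = 0  t=9,i=22
  #..#. -> .   bit 18 = 0  t=11,i=12
  #...# -> #   bit 17 = 1  t=1,i=10
  #.... -> #   bit 16 = 1  t=0,i=2
  .#### -> #   bit 15 = 1  t=1,i=21
  .###. -> #   bit 14 = 1  t=0,i=22
  .##.# -> .   bit 13 = 0  t=4,i=17
  .##.. -> .   bit 12 = 0  t=9,i=12
  .#.## -> #   bit 11 = 1  t=3,i=17
  .#.#. -> .   bit 10 = 0  t=0,i=9
  .#..# -> #   bit 9 = 1  t=11,i=18
  .#... -> .   bit 8 = 0  t=0,i=11
  ..### -> #   bit 7 = 1  t=0,i=21
  ..##. -> #   bit 6 = 1  t=9,i=11
  ..#.# -> #   bit 5 = 1  t=0,i=8
  ..#.. -> .   bit 4 = 0  t=1,i=8
  ...## -> #   bit 3 = 1  t=0,i=20
  ...#. -> .   bit 2 = 0  t=0,i=7
  ....# -> .   bit 1 = 0  t=0,i=6
  ..... -> .   bit 0 = 0  t=0,i=3
  bits 10010011010000111100101011101000 = 2470693608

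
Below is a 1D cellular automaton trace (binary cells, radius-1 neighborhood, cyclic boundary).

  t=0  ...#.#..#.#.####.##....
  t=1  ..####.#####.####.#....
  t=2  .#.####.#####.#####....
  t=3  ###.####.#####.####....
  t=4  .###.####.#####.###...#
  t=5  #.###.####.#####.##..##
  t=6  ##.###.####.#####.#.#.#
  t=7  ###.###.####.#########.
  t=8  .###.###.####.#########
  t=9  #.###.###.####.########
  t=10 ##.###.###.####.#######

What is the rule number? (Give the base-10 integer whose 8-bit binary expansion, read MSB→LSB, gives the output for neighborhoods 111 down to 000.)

  ###|#  b7=1 t=0,i=13
  ##.|#  b6=1 t=0,i=15
  #.#|#  b5=1 t=0,i=4
  #..|.  b4=0 t=0,i=6
  .##|.  b3=0 t=0,i=12
  .#.|#  b2=1 t=0,i=3
  ..#|#  b1=1 t=0,i=2
  ...|.  b0=0 t=0,i=0
  bits 11100110 = 230

230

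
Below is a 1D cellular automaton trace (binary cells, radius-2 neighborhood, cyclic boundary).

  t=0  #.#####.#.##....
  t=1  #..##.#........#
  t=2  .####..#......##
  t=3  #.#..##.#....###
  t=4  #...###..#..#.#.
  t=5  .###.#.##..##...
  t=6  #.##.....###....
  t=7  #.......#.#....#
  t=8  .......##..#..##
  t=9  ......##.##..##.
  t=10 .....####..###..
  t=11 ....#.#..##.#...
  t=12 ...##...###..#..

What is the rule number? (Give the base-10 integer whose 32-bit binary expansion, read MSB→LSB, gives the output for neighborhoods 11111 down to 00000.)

  ##### -> #   bit 31 = 1  t=0,i=4
  ####. -> .   bit 30 = 0  t=0,i=5
  ###.# -> #   bit 29 = 1  t=0,i=6
  ###.. -> .   bit 28 = 0  t=2,i=4
  ##.## -> #   bit 27 = 1  t=2,i=0
  ##.#. -> .   bit 26 = 0  t=0,i=7
  ##..# -> #   bit 25 = 1  t=1,i=1
  ##... -> .   bit 24 = 0  t=0,i=12
  #.### -> .   bit 23 = 0  t=0,i=2
  #.##. -> .   bit 22 = 0  t=0,i=10
  #.#.# -> .   bit 21 = 0  t=0,i=8
  #.#.. -> .   bit 20 = 0  t=1,i=6
  #..## -> #   bit 19 = 1  t=1,i=2
  #..#. -> #   bit 18 = 1  t=2,i=6
  #...# -> #   bit 17 = 1  t=4,i=2
  #.... -> .   bit 16 = 0  t=0,i=13
  .#### -> #   bit 15 = 1  t=0,i=3
  .###. -> #   bit 14 = 1  t=4,i=5
  .##.# -> #   bit 13 = 1  t=1,i=4
  .##.. -> .   bit 12 = 0  t=0,i=11
  .#.## -> .   bit 11 = 0  t=0,i=1
  .#.#. -> .   bit 10 = 0  t=4,i=13
  .#..# -> .   bit 9 = 0  t=3,i=3
  .#... -> #   bit 8 = 1  t=1,i=7
  ..### -> .   bit 7 = 0  t=3,i=13
  ..##. -> #   bit 6 = 1  t=1,i=3
  ..#.# -> #   bit 5 = 1  t=0,i=0
  ..#.. -> .   bit 4 = 0  t=2,i=7
  ...## -> #   bit 3 = 1  t=1,i=14
  ...#. -> #   bit 2 = 1  t=0,i=15
  ....# -> .   bit 1 = 0  t=0,i=14
  ..... -> .   bit 0 = 0  t=1,i=9
  bits 10101010000011101110000101101100 = 2853101932

2853101932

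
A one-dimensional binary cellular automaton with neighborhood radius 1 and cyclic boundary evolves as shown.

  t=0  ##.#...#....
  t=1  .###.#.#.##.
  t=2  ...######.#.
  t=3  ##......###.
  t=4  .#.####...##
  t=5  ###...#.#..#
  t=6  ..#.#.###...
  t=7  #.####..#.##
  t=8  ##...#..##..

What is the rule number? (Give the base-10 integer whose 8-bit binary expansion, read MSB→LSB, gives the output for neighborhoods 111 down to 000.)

101

  ### -> .   bit 7 = 0  t=1,i=2
  ##. -> #   bit 6 = 1  t=0,i=1
  #.# -> #   bit 5 = 1  t=0,i=2
  #.. -> .   bit 4 = 0  t=0,i=4
  .## -> .   bit 3 = 0  t=0,i=0
  .#. -> #   bit 2 = 1  t=0,i=3
  ..# -> .   bit 1 = 0  t=0,i=6
  ... -> #   bit 0 = 1  t=0,i=5
  bits 01100101 = 101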